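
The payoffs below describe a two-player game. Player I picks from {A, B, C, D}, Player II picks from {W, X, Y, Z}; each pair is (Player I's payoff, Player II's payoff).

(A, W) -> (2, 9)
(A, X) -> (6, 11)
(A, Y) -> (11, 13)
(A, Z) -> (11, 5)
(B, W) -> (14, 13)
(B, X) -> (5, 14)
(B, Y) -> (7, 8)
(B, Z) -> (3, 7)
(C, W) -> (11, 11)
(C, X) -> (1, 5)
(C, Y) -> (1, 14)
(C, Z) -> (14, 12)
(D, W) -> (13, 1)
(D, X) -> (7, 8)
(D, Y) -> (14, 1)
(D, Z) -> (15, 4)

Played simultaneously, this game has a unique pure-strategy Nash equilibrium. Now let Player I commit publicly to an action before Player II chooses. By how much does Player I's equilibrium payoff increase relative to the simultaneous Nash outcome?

Solve by backward induction (Player I leads).
- A → Player II plays Y (best of 9, 11, 13, 5); Player I gets 11.
- B → Player II plays X (best of 13, 14, 8, 7); Player I gets 5.
- C → Player II plays Y (best of 11, 5, 14, 12); Player I gets 1.
- D → Player II plays X (best of 1, 8, 1, 4); Player I gets 7.
Player I's induced payoffs are 11, 5, 1, 7, so Player I commits to A. Subgame-perfect outcome: (A, Y) with payoffs (11, 13).
Now find the simultaneous Nash equilibrium.
Player I's best replies: W→B; X→D; Y→D; Z→D.
Player II's best replies: A→Y; B→X; C→Y; D→X.
The unique mutual best reply is (D, X), giving (7, 8).
Player I's commitment gain: 11 − 7 = 4.

4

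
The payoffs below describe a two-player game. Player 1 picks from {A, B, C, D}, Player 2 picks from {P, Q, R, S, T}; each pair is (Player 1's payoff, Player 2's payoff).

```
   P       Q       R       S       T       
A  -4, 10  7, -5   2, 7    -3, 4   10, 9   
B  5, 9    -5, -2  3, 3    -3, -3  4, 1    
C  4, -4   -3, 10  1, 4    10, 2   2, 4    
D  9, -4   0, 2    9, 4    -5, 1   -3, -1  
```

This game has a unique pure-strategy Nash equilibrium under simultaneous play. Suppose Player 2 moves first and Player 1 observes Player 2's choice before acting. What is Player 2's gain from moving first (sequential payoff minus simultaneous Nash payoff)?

5

Work backward from Player 1's decision.
- P → Player 1 plays D (best of -4, 5, 4, 9); Player 2 gets -4.
- Q → Player 1 plays A (best of 7, -5, -3, 0); Player 2 gets -5.
- R → Player 1 plays D (best of 2, 3, 1, 9); Player 2 gets 4.
- S → Player 1 plays C (best of -3, -3, 10, -5); Player 2 gets 2.
- T → Player 1 plays A (best of 10, 4, 2, -3); Player 2 gets 9.
Player 2's induced payoffs are -4, -5, 4, 2, 9, so Player 2 commits to T. Subgame-perfect outcome: (A, T) with payoffs (10, 9).
Under simultaneous play:
Player 1's best replies: P→D; Q→A; R→D; S→C; T→A.
Player 2's best replies: A→P; B→P; C→Q; D→R.
The unique mutual best reply is (D, R), giving (9, 4).
Player 2's commitment gain: 9 − 4 = 5.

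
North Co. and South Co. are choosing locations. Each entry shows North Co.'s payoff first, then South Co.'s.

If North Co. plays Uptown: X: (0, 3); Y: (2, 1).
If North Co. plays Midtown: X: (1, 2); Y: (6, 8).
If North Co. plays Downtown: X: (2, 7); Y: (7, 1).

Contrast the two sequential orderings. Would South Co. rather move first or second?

If North Co. leads: South Co.'s best replies are Uptown→X, Midtown→Y, Downtown→X; North Co.'s induced payoffs 0, 6, 2; outcome (Midtown, Y), payoffs (6, 8).
If South Co. leads: North Co.'s best replies are X→Downtown, Y→Downtown; South Co.'s induced payoffs 7, 1; outcome (Downtown, X), payoffs (2, 7).
South Co. gets 7 moving first and 8 moving second, so South Co. prefers to move second.

second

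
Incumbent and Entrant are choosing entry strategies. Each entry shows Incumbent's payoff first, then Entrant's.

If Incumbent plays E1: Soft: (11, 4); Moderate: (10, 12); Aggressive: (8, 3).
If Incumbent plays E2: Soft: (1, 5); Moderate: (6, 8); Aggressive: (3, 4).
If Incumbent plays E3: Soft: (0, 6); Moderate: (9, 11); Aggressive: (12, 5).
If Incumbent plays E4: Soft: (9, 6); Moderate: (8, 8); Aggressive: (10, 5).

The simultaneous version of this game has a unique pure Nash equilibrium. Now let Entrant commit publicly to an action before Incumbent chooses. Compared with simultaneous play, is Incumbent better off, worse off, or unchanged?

unchanged

Work backward from Incumbent's decision.
- Soft: BR = E1, leader payoff 4.
- Moderate: BR = E1, leader payoff 12.
- Aggressive: BR = E3, leader payoff 5.
Entrant's induced payoffs are 4, 12, 5, so Entrant commits to Moderate. Subgame-perfect outcome: (E1, Moderate) with payoffs (10, 12).
Now find the simultaneous Nash equilibrium.
Incumbent's best replies: Soft→E1; Moderate→E1; Aggressive→E3.
Entrant's best replies: E1→Moderate; E2→Moderate; E3→Moderate; E4→Moderate.
The unique mutual best reply is (E1, Moderate), giving (10, 12).
Incumbent earns 10 sequentially versus 10 at the Nash outcome: unchanged.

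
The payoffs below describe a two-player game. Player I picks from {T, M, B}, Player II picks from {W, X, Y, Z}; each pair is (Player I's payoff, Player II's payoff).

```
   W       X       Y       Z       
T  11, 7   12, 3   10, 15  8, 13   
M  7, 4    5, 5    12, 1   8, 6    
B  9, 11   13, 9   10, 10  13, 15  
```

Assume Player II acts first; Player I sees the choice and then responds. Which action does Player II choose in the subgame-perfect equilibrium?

Work backward from Player I's decision.
- W → Player I plays T (best of 11, 7, 9); Player II gets 7.
- X → Player I plays B (best of 12, 5, 13); Player II gets 9.
- Y → Player I plays M (best of 10, 12, 10); Player II gets 1.
- Z → Player I plays B (best of 8, 8, 13); Player II gets 15.
Maximizing over 7, 9, 1, 15, Player II chooses Z. Subgame-perfect outcome: (B, Z) with payoffs (13, 15).

Z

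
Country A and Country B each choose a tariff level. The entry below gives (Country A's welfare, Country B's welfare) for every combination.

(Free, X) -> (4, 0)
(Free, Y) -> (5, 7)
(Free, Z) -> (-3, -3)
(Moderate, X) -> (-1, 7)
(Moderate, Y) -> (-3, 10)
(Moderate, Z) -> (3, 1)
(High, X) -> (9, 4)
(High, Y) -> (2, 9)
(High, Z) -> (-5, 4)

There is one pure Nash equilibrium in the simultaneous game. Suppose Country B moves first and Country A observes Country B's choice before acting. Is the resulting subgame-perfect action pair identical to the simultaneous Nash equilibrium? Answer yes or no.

yes

Solve by backward induction (Country B leads).
- X: Country A compares 4, -1, 9 and picks High; Country B would get 4.
- Y: Country A compares 5, -3, 2 and picks Free; Country B would get 7.
- Z: Country A compares -3, 3, -5 and picks Moderate; Country B would get 1.
Maximizing over 4, 7, 1, Country B chooses Y. Subgame-perfect outcome: (Free, Y) with payoffs (5, 7).
Under simultaneous play:
Country A's best replies: X→High; Y→Free; Z→Moderate.
Country B's best replies: Free→Y; Moderate→Y; High→Y.
The unique mutual best reply is (Free, Y), giving (5, 7).
Sequential outcome (Free, Y) coincides with the Nash profile (Free, Y).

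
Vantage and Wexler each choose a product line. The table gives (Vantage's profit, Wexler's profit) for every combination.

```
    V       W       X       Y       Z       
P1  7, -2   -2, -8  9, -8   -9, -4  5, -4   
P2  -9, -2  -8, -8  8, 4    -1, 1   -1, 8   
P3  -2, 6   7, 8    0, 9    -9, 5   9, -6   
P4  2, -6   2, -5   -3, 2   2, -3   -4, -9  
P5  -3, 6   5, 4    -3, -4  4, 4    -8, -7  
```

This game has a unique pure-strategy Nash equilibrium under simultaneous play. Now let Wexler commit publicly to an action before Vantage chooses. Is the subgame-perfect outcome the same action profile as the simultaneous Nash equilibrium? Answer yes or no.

no

Solve by backward induction (Wexler leads).
- V → Vantage plays P1 (best of 7, -9, -2, 2, -3); Wexler gets -2.
- W → Vantage plays P3 (best of -2, -8, 7, 2, 5); Wexler gets 8.
- X → Vantage plays P1 (best of 9, 8, 0, -3, -3); Wexler gets -8.
- Y → Vantage plays P5 (best of -9, -1, -9, 2, 4); Wexler gets 4.
- Z → Vantage plays P3 (best of 5, -1, 9, -4, -8); Wexler gets -6.
Maximizing over -2, 8, -8, 4, -6, Wexler chooses W. Subgame-perfect outcome: (P3, W) with payoffs (7, 8).
Under simultaneous play:
Vantage's best replies: V→P1; W→P3; X→P1; Y→P5; Z→P3.
Wexler's best replies: P1→V; P2→Z; P3→X; P4→X; P5→V.
Only (P1, V) has each player best-responding; Nash payoffs (7, -2).
Sequential outcome (P3, W) differs from the Nash profile (P1, V).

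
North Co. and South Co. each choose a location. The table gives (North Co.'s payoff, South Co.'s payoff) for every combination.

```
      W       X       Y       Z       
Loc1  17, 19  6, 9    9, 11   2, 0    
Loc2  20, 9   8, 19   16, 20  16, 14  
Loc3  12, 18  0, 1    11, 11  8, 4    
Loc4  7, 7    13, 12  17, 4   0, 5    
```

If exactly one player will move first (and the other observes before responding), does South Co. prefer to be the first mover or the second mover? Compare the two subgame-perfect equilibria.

second

If North Co. leads: South Co.'s best replies are Loc1→W, Loc2→Y, Loc3→W, Loc4→X; North Co.'s induced payoffs 17, 16, 12, 13; outcome (Loc1, W), payoffs (17, 19).
If South Co. leads: North Co.'s best replies are W→Loc2, X→Loc4, Y→Loc4, Z→Loc2; South Co.'s induced payoffs 9, 12, 4, 14; outcome (Loc2, Z), payoffs (16, 14).
South Co. gets 14 moving first and 19 moving second, so South Co. prefers to move second.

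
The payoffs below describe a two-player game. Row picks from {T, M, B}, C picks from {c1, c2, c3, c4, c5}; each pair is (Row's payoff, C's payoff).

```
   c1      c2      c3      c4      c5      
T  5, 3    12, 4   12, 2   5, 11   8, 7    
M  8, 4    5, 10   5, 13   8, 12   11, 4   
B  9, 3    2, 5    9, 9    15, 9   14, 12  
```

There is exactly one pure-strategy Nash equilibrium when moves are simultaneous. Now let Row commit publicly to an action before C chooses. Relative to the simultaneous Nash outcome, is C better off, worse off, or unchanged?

unchanged

C best-responds to each possible Row move:
- T: BR = c4, leader payoff 5.
- M: BR = c3, leader payoff 5.
- B: BR = c5, leader payoff 14.
Among 5, 5, 14, the best is 14 at B. Subgame-perfect outcome: (B, c5) with payoffs (14, 12).
For the simultaneous game, intersect best replies.
Row's best replies: c1→B; c2→T; c3→T; c4→B; c5→B.
C's best replies: T→c4; M→c3; B→c5.
The unique mutual best reply is (B, c5), giving (14, 12).
C earns 12 sequentially versus 12 at the Nash outcome: unchanged.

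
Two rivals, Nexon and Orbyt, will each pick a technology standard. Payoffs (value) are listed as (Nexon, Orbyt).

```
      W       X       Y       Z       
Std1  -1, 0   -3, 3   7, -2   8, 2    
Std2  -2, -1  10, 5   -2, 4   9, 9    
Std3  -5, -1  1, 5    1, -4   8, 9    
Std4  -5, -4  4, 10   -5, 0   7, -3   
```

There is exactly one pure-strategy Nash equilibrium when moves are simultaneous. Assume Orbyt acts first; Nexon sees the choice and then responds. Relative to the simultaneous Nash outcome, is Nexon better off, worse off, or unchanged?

Backward induction with Orbyt moving first.
- W: BR = Std1, leader payoff 0.
- X: BR = Std2, leader payoff 5.
- Y: BR = Std1, leader payoff -2.
- Z: BR = Std2, leader payoff 9.
Among 0, 5, -2, 9, the best is 9 at Z. Subgame-perfect outcome: (Std2, Z) with payoffs (9, 9).
For the simultaneous game, intersect best replies.
Nexon's best replies: W→Std1; X→Std2; Y→Std1; Z→Std2.
Orbyt's best replies: Std1→X; Std2→Z; Std3→Z; Std4→X.
The unique mutual best reply is (Std2, Z), giving (9, 9).
Nexon earns 9 sequentially versus 9 at the Nash outcome: unchanged.

unchanged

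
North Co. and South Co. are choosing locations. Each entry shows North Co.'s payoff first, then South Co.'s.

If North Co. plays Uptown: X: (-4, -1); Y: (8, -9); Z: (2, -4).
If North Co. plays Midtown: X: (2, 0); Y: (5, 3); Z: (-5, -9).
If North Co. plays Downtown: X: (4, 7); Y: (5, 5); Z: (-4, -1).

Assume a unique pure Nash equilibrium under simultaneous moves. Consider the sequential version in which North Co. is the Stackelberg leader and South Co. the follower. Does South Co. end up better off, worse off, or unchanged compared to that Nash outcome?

worse off

Solve by backward induction (North Co. leads).
- Uptown → South Co. plays X (best of -1, -9, -4); North Co. gets -4.
- Midtown → South Co. plays Y (best of 0, 3, -9); North Co. gets 5.
- Downtown → South Co. plays X (best of 7, 5, -1); North Co. gets 4.
Maximizing over -4, 5, 4, North Co. chooses Midtown. Subgame-perfect outcome: (Midtown, Y) with payoffs (5, 3).
Now find the simultaneous Nash equilibrium.
North Co.'s best replies: X→Downtown; Y→Uptown; Z→Uptown.
South Co.'s best replies: Uptown→X; Midtown→Y; Downtown→X.
The unique mutual best reply is (Downtown, X), giving (4, 7).
South Co. earns 3 sequentially versus 7 at the Nash outcome: worse off.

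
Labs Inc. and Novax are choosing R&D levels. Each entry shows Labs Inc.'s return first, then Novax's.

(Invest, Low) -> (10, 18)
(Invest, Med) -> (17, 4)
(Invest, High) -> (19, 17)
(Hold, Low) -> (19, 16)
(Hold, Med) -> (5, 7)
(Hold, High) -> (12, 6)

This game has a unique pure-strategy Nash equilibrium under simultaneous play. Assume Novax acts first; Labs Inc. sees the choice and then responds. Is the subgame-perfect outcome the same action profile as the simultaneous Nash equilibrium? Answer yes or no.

Work backward from Labs Inc.'s decision.
- Low: BR = Hold, leader payoff 16.
- Med: BR = Invest, leader payoff 4.
- High: BR = Invest, leader payoff 17.
Novax's induced payoffs are 16, 4, 17, so Novax commits to High. Subgame-perfect outcome: (Invest, High) with payoffs (19, 17).
Now find the simultaneous Nash equilibrium.
Labs Inc.'s best replies: Low→Hold; Med→Invest; High→Invest.
Novax's best replies: Invest→Low; Hold→Low.
The unique mutual best reply is (Hold, Low), giving (19, 16).
Sequential outcome (Invest, High) differs from the Nash profile (Hold, Low).

no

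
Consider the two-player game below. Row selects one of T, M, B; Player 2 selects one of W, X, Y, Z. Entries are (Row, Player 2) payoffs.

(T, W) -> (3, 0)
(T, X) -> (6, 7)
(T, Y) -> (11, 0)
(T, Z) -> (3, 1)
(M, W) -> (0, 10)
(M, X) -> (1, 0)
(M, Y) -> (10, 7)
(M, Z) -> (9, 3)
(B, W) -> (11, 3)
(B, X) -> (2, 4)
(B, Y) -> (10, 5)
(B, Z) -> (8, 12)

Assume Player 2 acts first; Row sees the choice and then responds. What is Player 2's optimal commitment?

X

Backward induction with Player 2 moving first.
- W → Row plays B (best of 3, 0, 11); Player 2 gets 3.
- X → Row plays T (best of 6, 1, 2); Player 2 gets 7.
- Y → Row plays T (best of 11, 10, 10); Player 2 gets 0.
- Z → Row plays M (best of 3, 9, 8); Player 2 gets 3.
Maximizing over 3, 7, 0, 3, Player 2 chooses X. Subgame-perfect outcome: (T, X) with payoffs (6, 7).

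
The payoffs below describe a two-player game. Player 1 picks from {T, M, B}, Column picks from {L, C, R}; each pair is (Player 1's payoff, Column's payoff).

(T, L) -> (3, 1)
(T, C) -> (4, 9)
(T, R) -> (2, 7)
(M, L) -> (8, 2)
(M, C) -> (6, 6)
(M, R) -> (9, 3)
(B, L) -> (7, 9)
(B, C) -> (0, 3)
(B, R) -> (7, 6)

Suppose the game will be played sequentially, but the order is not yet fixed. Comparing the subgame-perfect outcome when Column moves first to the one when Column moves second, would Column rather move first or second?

If Player 1 leads: Column's best replies are T→C, M→C, B→L; Player 1's induced payoffs 4, 6, 7; outcome (B, L), payoffs (7, 9).
If Column leads: Player 1's best replies are L→M, C→M, R→M; Column's induced payoffs 2, 6, 3; outcome (M, C), payoffs (6, 6).
Column gets 6 moving first and 9 moving second, so Column prefers to move second.

second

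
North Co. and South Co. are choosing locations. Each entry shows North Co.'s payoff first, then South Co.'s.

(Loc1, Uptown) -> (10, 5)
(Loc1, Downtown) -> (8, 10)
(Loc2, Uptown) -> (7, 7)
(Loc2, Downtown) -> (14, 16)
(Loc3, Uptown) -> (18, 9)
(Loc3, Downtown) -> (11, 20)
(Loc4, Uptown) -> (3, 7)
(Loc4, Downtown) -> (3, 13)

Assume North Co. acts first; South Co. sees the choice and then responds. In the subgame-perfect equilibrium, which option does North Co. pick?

Backward induction with North Co. moving first.
- Loc1: BR = Downtown, leader payoff 8.
- Loc2: BR = Downtown, leader payoff 14.
- Loc3: BR = Downtown, leader payoff 11.
- Loc4: BR = Downtown, leader payoff 3.
Among 8, 14, 11, 3, the best is 14 at Loc2. Subgame-perfect outcome: (Loc2, Downtown) with payoffs (14, 16).

Loc2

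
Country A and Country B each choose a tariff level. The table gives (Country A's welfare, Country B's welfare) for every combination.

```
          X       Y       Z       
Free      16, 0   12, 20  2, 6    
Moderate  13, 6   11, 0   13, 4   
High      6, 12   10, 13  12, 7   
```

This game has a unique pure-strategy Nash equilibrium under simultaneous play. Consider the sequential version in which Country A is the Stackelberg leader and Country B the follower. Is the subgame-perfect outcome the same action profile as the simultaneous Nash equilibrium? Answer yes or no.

no

Country B best-responds to each possible Country A move:
- Free: Country B compares 0, 20, 6 and picks Y; Country A would get 12.
- Moderate: Country B compares 6, 0, 4 and picks X; Country A would get 13.
- High: Country B compares 12, 13, 7 and picks Y; Country A would get 10.
Country A's induced payoffs are 12, 13, 10, so Country A commits to Moderate. Subgame-perfect outcome: (Moderate, X) with payoffs (13, 6).
For the simultaneous game, intersect best replies.
Country A's best replies: X→Free; Y→Free; Z→Moderate.
Country B's best replies: Free→Y; Moderate→X; High→Y.
Only (Free, Y) has each player best-responding; Nash payoffs (12, 20).
Sequential outcome (Moderate, X) differs from the Nash profile (Free, Y).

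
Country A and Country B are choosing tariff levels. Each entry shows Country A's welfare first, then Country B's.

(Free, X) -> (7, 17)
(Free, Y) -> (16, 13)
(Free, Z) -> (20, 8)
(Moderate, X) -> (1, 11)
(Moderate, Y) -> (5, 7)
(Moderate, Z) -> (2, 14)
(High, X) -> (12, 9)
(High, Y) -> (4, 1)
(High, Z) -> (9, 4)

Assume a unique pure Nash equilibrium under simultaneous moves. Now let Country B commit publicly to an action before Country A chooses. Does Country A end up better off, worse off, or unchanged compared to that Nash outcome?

better off

Solve by backward induction (Country B leads).
- X: Country A compares 7, 1, 12 and picks High; Country B would get 9.
- Y: Country A compares 16, 5, 4 and picks Free; Country B would get 13.
- Z: Country A compares 20, 2, 9 and picks Free; Country B would get 8.
Among 9, 13, 8, the best is 13 at Y. Subgame-perfect outcome: (Free, Y) with payoffs (16, 13).
Under simultaneous play:
Country A's best replies: X→High; Y→Free; Z→Free.
Country B's best replies: Free→X; Moderate→Z; High→X.
Only (High, X) has each player best-responding; Nash payoffs (12, 9).
Country A earns 16 sequentially versus 12 at the Nash outcome: better off.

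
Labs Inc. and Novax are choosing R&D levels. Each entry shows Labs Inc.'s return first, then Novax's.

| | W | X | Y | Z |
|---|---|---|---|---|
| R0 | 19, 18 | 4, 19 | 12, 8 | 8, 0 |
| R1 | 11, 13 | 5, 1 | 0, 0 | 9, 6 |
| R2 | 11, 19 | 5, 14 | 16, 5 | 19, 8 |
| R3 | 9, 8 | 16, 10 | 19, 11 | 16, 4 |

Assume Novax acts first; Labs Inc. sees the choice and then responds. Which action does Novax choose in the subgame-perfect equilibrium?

W

Backward induction with Novax moving first.
- W → Labs Inc. plays R0 (best of 19, 11, 11, 9); Novax gets 18.
- X → Labs Inc. plays R3 (best of 4, 5, 5, 16); Novax gets 10.
- Y → Labs Inc. plays R3 (best of 12, 0, 16, 19); Novax gets 11.
- Z → Labs Inc. plays R2 (best of 8, 9, 19, 16); Novax gets 8.
Novax's induced payoffs are 18, 10, 11, 8, so Novax commits to W. Subgame-perfect outcome: (R0, W) with payoffs (19, 18).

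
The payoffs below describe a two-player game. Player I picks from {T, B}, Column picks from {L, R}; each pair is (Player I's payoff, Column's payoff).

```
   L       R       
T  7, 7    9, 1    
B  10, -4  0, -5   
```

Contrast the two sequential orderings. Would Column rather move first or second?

If Player I leads: Column's best replies are T→L, B→L; Player I's induced payoffs 7, 10; outcome (B, L), payoffs (10, -4).
If Column leads: Player I's best replies are L→B, R→T; Column's induced payoffs -4, 1; outcome (T, R), payoffs (9, 1).
Column gets 1 moving first and -4 moving second, so Column prefers to move first.

first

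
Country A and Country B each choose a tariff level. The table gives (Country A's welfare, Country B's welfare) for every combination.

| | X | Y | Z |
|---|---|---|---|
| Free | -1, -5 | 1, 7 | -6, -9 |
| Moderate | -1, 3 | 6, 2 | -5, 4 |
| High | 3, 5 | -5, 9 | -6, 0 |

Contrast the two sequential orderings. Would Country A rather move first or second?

second

If Country A leads: Country B's best replies are Free→Y, Moderate→Z, High→Y; Country A's induced payoffs 1, -5, -5; outcome (Free, Y), payoffs (1, 7).
If Country B leads: Country A's best replies are X→High, Y→Moderate, Z→Moderate; Country B's induced payoffs 5, 2, 4; outcome (High, X), payoffs (3, 5).
Country A gets 1 moving first and 3 moving second, so Country A prefers to move second.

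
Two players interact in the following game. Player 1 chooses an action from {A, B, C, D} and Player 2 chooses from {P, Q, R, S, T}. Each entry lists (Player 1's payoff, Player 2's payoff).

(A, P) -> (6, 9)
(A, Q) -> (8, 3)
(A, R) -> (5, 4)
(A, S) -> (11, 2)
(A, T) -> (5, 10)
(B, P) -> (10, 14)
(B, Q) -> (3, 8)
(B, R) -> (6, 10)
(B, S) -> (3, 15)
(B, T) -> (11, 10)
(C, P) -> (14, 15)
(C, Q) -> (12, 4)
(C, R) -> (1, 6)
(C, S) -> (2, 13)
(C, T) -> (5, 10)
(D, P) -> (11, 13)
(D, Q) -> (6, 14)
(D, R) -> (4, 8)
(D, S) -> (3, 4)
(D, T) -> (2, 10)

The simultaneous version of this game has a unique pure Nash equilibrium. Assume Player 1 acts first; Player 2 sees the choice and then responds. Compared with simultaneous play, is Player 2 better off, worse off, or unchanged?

unchanged

Backward induction with Player 1 moving first.
- A: BR = T, leader payoff 5.
- B: BR = S, leader payoff 3.
- C: BR = P, leader payoff 14.
- D: BR = Q, leader payoff 6.
Among 5, 3, 14, 6, the best is 14 at C. Subgame-perfect outcome: (C, P) with payoffs (14, 15).
For the simultaneous game, intersect best replies.
Player 1's best replies: P→C; Q→C; R→B; S→A; T→B.
Player 2's best replies: A→T; B→S; C→P; D→Q.
The unique mutual best reply is (C, P), giving (14, 15).
Player 2 earns 15 sequentially versus 15 at the Nash outcome: unchanged.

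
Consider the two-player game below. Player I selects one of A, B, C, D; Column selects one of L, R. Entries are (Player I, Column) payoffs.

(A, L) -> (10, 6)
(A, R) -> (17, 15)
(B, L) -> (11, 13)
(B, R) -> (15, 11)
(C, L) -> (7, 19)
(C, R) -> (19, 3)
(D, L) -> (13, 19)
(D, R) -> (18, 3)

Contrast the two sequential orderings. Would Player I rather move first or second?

If Player I leads: Column's best replies are A→R, B→L, C→L, D→L; Player I's induced payoffs 17, 11, 7, 13; outcome (A, R), payoffs (17, 15).
If Column leads: Player I's best replies are L→D, R→C; Column's induced payoffs 19, 3; outcome (D, L), payoffs (13, 19).
Player I gets 17 moving first and 13 moving second, so Player I prefers to move first.

first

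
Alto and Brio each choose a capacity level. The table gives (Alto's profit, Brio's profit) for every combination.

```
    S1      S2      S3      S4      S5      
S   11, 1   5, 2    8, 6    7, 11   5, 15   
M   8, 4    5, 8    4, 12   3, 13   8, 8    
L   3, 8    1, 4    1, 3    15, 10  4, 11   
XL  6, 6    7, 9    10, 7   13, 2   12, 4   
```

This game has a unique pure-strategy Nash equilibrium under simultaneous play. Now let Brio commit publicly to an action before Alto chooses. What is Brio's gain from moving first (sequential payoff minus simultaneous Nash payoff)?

Solve by backward induction (Brio leads).
- S1 → Alto plays S (best of 11, 8, 3, 6); Brio gets 1.
- S2 → Alto plays XL (best of 5, 5, 1, 7); Brio gets 9.
- S3 → Alto plays XL (best of 8, 4, 1, 10); Brio gets 7.
- S4 → Alto plays L (best of 7, 3, 15, 13); Brio gets 10.
- S5 → Alto plays XL (best of 5, 8, 4, 12); Brio gets 4.
Brio's induced payoffs are 1, 9, 7, 10, 4, so Brio commits to S4. Subgame-perfect outcome: (L, S4) with payoffs (15, 10).
Under simultaneous play:
Alto's best replies: S1→S; S2→XL; S3→XL; S4→L; S5→XL.
Brio's best replies: S→S5; M→S4; L→S5; XL→S2.
The unique mutual best reply is (XL, S2), giving (7, 9).
Brio's commitment gain: 10 − 9 = 1.

1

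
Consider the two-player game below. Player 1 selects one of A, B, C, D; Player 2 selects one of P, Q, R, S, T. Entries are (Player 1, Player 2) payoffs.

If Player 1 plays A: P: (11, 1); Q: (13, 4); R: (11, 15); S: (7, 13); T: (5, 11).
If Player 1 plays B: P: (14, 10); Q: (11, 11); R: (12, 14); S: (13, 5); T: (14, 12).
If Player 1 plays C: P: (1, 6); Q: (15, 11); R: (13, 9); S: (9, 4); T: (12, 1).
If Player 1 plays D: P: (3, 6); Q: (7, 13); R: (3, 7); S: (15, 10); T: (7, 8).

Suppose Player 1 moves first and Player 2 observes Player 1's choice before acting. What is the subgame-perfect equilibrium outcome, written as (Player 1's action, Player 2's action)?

Solve by backward induction (Player 1 leads).
- A: Player 2 compares 1, 4, 15, 13, 11 and picks R; Player 1 would get 11.
- B: Player 2 compares 10, 11, 14, 5, 12 and picks R; Player 1 would get 12.
- C: Player 2 compares 6, 11, 9, 4, 1 and picks Q; Player 1 would get 15.
- D: Player 2 compares 6, 13, 7, 10, 8 and picks Q; Player 1 would get 7.
Maximizing over 11, 12, 15, 7, Player 1 chooses C. Subgame-perfect outcome: (C, Q) with payoffs (15, 11).

(C, Q)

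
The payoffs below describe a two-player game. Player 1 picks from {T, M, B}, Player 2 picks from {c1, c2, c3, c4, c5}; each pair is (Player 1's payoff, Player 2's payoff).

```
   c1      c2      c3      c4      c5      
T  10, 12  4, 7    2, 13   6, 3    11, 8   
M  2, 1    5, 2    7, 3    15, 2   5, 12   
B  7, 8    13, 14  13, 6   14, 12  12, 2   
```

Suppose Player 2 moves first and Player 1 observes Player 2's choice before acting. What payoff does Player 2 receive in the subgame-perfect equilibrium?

Backward induction with Player 2 moving first.
- c1: Player 1 compares 10, 2, 7 and picks T; Player 2 would get 12.
- c2: Player 1 compares 4, 5, 13 and picks B; Player 2 would get 14.
- c3: Player 1 compares 2, 7, 13 and picks B; Player 2 would get 6.
- c4: Player 1 compares 6, 15, 14 and picks M; Player 2 would get 2.
- c5: Player 1 compares 11, 5, 12 and picks B; Player 2 would get 2.
Maximizing over 12, 14, 6, 2, 2, Player 2 chooses c2. Subgame-perfect outcome: (B, c2) with payoffs (13, 14).

14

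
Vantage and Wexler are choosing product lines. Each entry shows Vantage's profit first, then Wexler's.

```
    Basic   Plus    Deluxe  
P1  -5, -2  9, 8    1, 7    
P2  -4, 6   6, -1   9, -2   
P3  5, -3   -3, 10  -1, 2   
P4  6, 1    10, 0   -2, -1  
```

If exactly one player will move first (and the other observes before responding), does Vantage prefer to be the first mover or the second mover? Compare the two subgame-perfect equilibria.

first

If Vantage leads: Wexler's best replies are P1→Plus, P2→Basic, P3→Plus, P4→Basic; Vantage's induced payoffs 9, -4, -3, 6; outcome (P1, Plus), payoffs (9, 8).
If Wexler leads: Vantage's best replies are Basic→P4, Plus→P4, Deluxe→P2; Wexler's induced payoffs 1, 0, -2; outcome (P4, Basic), payoffs (6, 1).
Vantage gets 9 moving first and 6 moving second, so Vantage prefers to move first.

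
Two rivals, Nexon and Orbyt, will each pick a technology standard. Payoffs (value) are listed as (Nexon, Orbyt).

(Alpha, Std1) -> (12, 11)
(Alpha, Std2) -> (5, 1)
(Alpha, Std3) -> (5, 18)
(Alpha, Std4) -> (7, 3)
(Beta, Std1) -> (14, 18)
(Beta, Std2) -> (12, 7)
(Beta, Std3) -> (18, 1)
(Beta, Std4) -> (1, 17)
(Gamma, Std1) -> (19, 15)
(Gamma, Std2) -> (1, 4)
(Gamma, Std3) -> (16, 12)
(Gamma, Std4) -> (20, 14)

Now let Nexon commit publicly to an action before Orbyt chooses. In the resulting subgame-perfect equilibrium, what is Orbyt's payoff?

15

Backward induction with Nexon moving first.
- Alpha: BR = Std3, leader payoff 5.
- Beta: BR = Std1, leader payoff 14.
- Gamma: BR = Std1, leader payoff 19.
Among 5, 14, 19, the best is 19 at Gamma. Subgame-perfect outcome: (Gamma, Std1) with payoffs (19, 15).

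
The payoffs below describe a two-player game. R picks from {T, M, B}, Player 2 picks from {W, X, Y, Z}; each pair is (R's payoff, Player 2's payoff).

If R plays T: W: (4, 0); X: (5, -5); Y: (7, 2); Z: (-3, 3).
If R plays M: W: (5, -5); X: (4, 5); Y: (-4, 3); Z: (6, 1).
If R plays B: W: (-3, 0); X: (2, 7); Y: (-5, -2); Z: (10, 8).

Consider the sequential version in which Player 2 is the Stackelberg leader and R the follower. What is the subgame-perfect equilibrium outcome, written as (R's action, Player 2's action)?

(B, Z)

Solve by backward induction (Player 2 leads).
- W: BR = M, leader payoff -5.
- X: BR = T, leader payoff -5.
- Y: BR = T, leader payoff 2.
- Z: BR = B, leader payoff 8.
Maximizing over -5, -5, 2, 8, Player 2 chooses Z. Subgame-perfect outcome: (B, Z) with payoffs (10, 8).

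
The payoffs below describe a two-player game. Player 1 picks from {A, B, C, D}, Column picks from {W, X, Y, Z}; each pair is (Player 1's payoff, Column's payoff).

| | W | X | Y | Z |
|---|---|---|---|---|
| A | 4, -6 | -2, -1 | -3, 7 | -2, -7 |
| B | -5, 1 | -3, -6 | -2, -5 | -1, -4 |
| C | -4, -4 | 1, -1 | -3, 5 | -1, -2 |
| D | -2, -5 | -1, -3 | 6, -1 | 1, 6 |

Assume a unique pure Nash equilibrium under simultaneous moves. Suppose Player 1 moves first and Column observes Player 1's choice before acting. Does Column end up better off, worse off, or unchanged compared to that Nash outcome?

unchanged

Backward induction with Player 1 moving first.
- A → Column plays Y (best of -6, -1, 7, -7); Player 1 gets -3.
- B → Column plays W (best of 1, -6, -5, -4); Player 1 gets -5.
- C → Column plays Y (best of -4, -1, 5, -2); Player 1 gets -3.
- D → Column plays Z (best of -5, -3, -1, 6); Player 1 gets 1.
Player 1's induced payoffs are -3, -5, -3, 1, so Player 1 commits to D. Subgame-perfect outcome: (D, Z) with payoffs (1, 6).
Now find the simultaneous Nash equilibrium.
Player 1's best replies: W→A; X→C; Y→D; Z→D.
Column's best replies: A→Y; B→W; C→Y; D→Z.
Only (D, Z) has each player best-responding; Nash payoffs (1, 6).
Column earns 6 sequentially versus 6 at the Nash outcome: unchanged.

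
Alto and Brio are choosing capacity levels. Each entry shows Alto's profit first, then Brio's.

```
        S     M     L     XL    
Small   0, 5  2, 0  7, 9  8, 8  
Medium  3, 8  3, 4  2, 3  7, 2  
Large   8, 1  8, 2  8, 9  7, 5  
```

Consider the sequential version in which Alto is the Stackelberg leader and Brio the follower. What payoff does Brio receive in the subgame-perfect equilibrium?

Work backward from Brio's decision.
- Small: BR = L, leader payoff 7.
- Medium: BR = S, leader payoff 3.
- Large: BR = L, leader payoff 8.
Among 7, 3, 8, the best is 8 at Large. Subgame-perfect outcome: (Large, L) with payoffs (8, 9).

9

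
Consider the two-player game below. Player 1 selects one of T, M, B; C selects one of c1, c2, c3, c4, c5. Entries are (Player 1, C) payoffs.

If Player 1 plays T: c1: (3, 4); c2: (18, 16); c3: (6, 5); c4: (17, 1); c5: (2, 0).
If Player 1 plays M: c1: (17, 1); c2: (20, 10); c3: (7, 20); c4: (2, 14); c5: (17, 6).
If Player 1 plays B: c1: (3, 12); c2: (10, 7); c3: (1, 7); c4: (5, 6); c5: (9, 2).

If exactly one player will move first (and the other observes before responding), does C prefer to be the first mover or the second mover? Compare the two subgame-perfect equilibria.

first

If Player 1 leads: C's best replies are T→c2, M→c3, B→c1; Player 1's induced payoffs 18, 7, 3; outcome (T, c2), payoffs (18, 16).
If C leads: Player 1's best replies are c1→M, c2→M, c3→M, c4→T, c5→M; C's induced payoffs 1, 10, 20, 1, 6; outcome (M, c3), payoffs (7, 20).
C gets 20 moving first and 16 moving second, so C prefers to move first.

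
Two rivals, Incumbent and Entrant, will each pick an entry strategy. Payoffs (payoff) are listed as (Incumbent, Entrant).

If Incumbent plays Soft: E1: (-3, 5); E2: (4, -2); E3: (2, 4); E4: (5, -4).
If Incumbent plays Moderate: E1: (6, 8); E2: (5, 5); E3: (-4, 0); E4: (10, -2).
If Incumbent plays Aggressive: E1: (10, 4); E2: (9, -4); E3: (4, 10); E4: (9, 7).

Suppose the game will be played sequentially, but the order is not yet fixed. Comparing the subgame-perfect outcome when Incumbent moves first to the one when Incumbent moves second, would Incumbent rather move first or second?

first

If Incumbent leads: Entrant's best replies are Soft→E1, Moderate→E1, Aggressive→E3; Incumbent's induced payoffs -3, 6, 4; outcome (Moderate, E1), payoffs (6, 8).
If Entrant leads: Incumbent's best replies are E1→Aggressive, E2→Aggressive, E3→Aggressive, E4→Moderate; Entrant's induced payoffs 4, -4, 10, -2; outcome (Aggressive, E3), payoffs (4, 10).
Incumbent gets 6 moving first and 4 moving second, so Incumbent prefers to move first.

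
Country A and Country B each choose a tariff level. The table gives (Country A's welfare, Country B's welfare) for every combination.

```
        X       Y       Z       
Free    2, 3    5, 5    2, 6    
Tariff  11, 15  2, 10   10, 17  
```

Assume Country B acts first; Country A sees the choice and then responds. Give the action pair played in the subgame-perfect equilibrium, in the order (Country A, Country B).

(Tariff, Z)

Solve by backward induction (Country B leads).
- X → Country A plays Tariff (best of 2, 11); Country B gets 15.
- Y → Country A plays Free (best of 5, 2); Country B gets 5.
- Z → Country A plays Tariff (best of 2, 10); Country B gets 17.
Country B's induced payoffs are 15, 5, 17, so Country B commits to Z. Subgame-perfect outcome: (Tariff, Z) with payoffs (10, 17).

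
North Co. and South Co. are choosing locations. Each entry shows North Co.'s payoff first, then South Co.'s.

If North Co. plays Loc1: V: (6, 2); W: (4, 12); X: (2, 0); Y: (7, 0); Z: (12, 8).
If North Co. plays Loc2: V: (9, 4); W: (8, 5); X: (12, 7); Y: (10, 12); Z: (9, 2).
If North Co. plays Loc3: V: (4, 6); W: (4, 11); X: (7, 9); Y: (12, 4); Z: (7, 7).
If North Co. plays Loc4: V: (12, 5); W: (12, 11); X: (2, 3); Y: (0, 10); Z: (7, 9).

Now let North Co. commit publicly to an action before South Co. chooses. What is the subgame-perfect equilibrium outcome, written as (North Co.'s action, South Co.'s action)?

Backward induction with North Co. moving first.
- Loc1: South Co. compares 2, 12, 0, 0, 8 and picks W; North Co. would get 4.
- Loc2: South Co. compares 4, 5, 7, 12, 2 and picks Y; North Co. would get 10.
- Loc3: South Co. compares 6, 11, 9, 4, 7 and picks W; North Co. would get 4.
- Loc4: South Co. compares 5, 11, 3, 10, 9 and picks W; North Co. would get 12.
Among 4, 10, 4, 12, the best is 12 at Loc4. Subgame-perfect outcome: (Loc4, W) with payoffs (12, 11).

(Loc4, W)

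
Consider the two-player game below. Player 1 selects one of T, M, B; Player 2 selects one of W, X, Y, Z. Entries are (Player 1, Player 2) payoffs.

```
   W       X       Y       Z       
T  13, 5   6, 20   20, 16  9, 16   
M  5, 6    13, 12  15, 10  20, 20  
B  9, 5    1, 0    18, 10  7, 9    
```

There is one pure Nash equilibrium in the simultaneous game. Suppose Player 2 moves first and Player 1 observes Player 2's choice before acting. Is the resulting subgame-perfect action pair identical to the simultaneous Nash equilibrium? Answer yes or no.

yes

Solve by backward induction (Player 2 leads).
- W: Player 1 compares 13, 5, 9 and picks T; Player 2 would get 5.
- X: Player 1 compares 6, 13, 1 and picks M; Player 2 would get 12.
- Y: Player 1 compares 20, 15, 18 and picks T; Player 2 would get 16.
- Z: Player 1 compares 9, 20, 7 and picks M; Player 2 would get 20.
Player 2's induced payoffs are 5, 12, 16, 20, so Player 2 commits to Z. Subgame-perfect outcome: (M, Z) with payoffs (20, 20).
Now find the simultaneous Nash equilibrium.
Player 1's best replies: W→T; X→M; Y→T; Z→M.
Player 2's best replies: T→X; M→Z; B→Y.
The unique mutual best reply is (M, Z), giving (20, 20).
Sequential outcome (M, Z) coincides with the Nash profile (M, Z).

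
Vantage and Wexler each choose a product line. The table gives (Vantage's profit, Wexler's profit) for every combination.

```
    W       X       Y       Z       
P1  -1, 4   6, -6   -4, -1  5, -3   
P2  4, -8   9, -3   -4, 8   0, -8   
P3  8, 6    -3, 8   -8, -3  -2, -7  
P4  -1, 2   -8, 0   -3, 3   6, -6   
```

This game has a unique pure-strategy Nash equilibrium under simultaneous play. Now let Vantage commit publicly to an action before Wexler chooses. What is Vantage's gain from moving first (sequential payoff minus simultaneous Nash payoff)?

2

Wexler best-responds to each possible Vantage move:
- P1 → Wexler plays W (best of 4, -6, -1, -3); Vantage gets -1.
- P2 → Wexler plays Y (best of -8, -3, 8, -8); Vantage gets -4.
- P3 → Wexler plays X (best of 6, 8, -3, -7); Vantage gets -3.
- P4 → Wexler plays Y (best of 2, 0, 3, -6); Vantage gets -3.
Maximizing over -1, -4, -3, -3, Vantage chooses P1. Subgame-perfect outcome: (P1, W) with payoffs (-1, 4).
Under simultaneous play:
Vantage's best replies: W→P3; X→P2; Y→P4; Z→P4.
Wexler's best replies: P1→W; P2→Y; P3→X; P4→Y.
The unique mutual best reply is (P4, Y), giving (-3, 3).
Vantage's commitment gain: -1 − -3 = 2.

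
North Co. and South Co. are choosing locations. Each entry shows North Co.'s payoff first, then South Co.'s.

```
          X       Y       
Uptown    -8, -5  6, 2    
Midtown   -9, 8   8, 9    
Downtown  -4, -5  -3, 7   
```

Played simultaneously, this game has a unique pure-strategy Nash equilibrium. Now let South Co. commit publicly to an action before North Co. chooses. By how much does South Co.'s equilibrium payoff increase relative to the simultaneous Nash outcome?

Work backward from North Co.'s decision.
- X: BR = Downtown, leader payoff -5.
- Y: BR = Midtown, leader payoff 9.
South Co.'s induced payoffs are -5, 9, so South Co. commits to Y. Subgame-perfect outcome: (Midtown, Y) with payoffs (8, 9).
Under simultaneous play:
North Co.'s best replies: X→Downtown; Y→Midtown.
South Co.'s best replies: Uptown→Y; Midtown→Y; Downtown→Y.
Only (Midtown, Y) has each player best-responding; Nash payoffs (8, 9).
South Co.'s commitment gain: 9 − 9 = 0.

0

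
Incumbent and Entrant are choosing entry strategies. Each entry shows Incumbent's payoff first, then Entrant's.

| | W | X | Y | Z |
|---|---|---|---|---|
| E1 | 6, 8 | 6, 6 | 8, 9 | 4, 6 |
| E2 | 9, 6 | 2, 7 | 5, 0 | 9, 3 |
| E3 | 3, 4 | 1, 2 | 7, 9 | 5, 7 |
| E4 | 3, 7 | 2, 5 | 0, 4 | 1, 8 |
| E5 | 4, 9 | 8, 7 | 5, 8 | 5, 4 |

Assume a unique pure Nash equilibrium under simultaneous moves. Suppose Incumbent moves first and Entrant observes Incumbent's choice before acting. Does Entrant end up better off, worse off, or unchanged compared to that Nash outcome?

unchanged

Solve by backward induction (Incumbent leads).
- E1: Entrant compares 8, 6, 9, 6 and picks Y; Incumbent would get 8.
- E2: Entrant compares 6, 7, 0, 3 and picks X; Incumbent would get 2.
- E3: Entrant compares 4, 2, 9, 7 and picks Y; Incumbent would get 7.
- E4: Entrant compares 7, 5, 4, 8 and picks Z; Incumbent would get 1.
- E5: Entrant compares 9, 7, 8, 4 and picks W; Incumbent would get 4.
Incumbent's induced payoffs are 8, 2, 7, 1, 4, so Incumbent commits to E1. Subgame-perfect outcome: (E1, Y) with payoffs (8, 9).
For the simultaneous game, intersect best replies.
Incumbent's best replies: W→E2; X→E5; Y→E1; Z→E2.
Entrant's best replies: E1→Y; E2→X; E3→Y; E4→Z; E5→W.
The unique mutual best reply is (E1, Y), giving (8, 9).
Entrant earns 9 sequentially versus 9 at the Nash outcome: unchanged.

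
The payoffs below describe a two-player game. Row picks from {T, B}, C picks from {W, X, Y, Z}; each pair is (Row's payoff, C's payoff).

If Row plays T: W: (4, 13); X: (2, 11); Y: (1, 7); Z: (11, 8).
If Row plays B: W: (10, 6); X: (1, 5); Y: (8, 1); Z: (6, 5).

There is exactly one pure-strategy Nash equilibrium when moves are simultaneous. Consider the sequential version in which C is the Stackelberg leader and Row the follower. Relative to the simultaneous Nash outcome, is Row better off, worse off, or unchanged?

worse off

Solve by backward induction (C leads).
- W → Row plays B (best of 4, 10); C gets 6.
- X → Row plays T (best of 2, 1); C gets 11.
- Y → Row plays B (best of 1, 8); C gets 1.
- Z → Row plays T (best of 11, 6); C gets 8.
Maximizing over 6, 11, 1, 8, C chooses X. Subgame-perfect outcome: (T, X) with payoffs (2, 11).
For the simultaneous game, intersect best replies.
Row's best replies: W→B; X→T; Y→B; Z→T.
C's best replies: T→W; B→W.
Only (B, W) has each player best-responding; Nash payoffs (10, 6).
Row earns 2 sequentially versus 10 at the Nash outcome: worse off.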